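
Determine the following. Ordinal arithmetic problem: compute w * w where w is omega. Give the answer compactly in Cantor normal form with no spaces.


Compute w * w.
Ordinal * is associative and left-distributive over +, but NOT commutative; for finite n>1, n*w = w but w*n stays w*n.
w * w = w^2 by definition.
Result = w^2

w^2


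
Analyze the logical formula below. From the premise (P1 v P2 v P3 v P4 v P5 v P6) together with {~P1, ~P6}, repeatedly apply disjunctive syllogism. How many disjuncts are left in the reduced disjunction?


Original disjuncts (6): P1, P2, P3, P4, P5, P6
Negated (eliminate): ~P1, ~P6
Remaining disjuncts: P2, P3, P4, P5
Count = 6 - 2 = 4

4


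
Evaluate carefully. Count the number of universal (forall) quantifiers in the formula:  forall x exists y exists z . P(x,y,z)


Quantifier prefix: forall x exists y exists z
Mark each quantifier type:
  U E E
Universal count = 1, Existential count = 2
Asked for universal (forall) quantifiers: 1

1


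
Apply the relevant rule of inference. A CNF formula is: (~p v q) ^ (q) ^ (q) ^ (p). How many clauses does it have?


A CNF formula is a conjunction of clauses.
Clauses are separated by ^.
Counting the conjuncts: 4 clauses.

4


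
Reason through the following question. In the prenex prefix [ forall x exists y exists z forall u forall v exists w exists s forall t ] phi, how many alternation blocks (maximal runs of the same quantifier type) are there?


Quantifier-type sequence: A E E A A E E A  (A=forall, E=exists)
Group into maximal same-type runs:
  Ax1 | Ex2 | Ax2 | Ex2 | Ax1
Number of blocks = 5

5


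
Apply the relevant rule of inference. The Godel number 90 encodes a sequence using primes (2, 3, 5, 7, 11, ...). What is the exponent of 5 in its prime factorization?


Factorize 90 by dividing by 5 repeatedly.
Division steps: 5 divides 90 exactly 1 time(s).
Exponent of 5 = 1

1


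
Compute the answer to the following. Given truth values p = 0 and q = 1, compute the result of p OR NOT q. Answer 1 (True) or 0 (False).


p = 0, q = 1
Operation: p OR NOT q
Evaluate: 0 OR NOT 1 = 0

0


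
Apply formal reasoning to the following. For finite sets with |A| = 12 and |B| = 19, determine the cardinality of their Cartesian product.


The Cartesian product A x B contains all ordered pairs (a, b).
|A x B| = |A| * |B| = 12 * 19 = 228

228


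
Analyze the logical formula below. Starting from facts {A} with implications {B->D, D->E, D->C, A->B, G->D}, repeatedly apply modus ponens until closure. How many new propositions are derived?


Initial facts: {A}
Apply modus ponens to closure:
  A and A->B  =>  B
  B and B->D  =>  D
  D and D->E  =>  E
  D and D->C  =>  C
Final known: {A, B, C, D, E}
New propositions: {B, C, D, E}
Count = 4

4


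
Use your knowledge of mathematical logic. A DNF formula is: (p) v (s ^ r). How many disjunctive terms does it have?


A DNF formula is a disjunction of terms (conjunctions).
Terms are separated by v.
Counting the disjuncts: 2 terms.

2


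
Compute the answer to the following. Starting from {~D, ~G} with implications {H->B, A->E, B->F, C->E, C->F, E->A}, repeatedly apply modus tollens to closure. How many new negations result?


Initial negated facts: {~D, ~G}
Apply modus tollens to closure:
  (no implication fires)
Final negated: {~D, ~G}
New negations: {(none)}
Count = 0

0


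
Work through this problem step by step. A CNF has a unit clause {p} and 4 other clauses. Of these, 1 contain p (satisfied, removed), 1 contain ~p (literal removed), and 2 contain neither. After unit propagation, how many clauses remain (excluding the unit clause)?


Satisfied (removed): 1
Shortened (remain): 1
Unchanged (remain): 2
Remaining = 1 + 2 = 3

3


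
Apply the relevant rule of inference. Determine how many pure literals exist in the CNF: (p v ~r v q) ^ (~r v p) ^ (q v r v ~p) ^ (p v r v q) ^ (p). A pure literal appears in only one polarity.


Check each variable for pure literal status:
p: mixed (not pure)
q: pure positive
r: mixed (not pure)
Pure literal count = 1

1


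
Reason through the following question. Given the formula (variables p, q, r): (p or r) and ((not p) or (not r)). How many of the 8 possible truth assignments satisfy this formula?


Evaluate all 8 assignments for p, q, r:
p=0, q=0, r=0: 0
p=0, q=0, r=1: 1
p=0, q=1, r=0: 0
p=0, q=1, r=1: 1
p=1, q=0, r=0: 1
p=1, q=0, r=1: 0
p=1, q=1, r=0: 1
p=1, q=1, r=1: 0
Satisfying count = 4

4


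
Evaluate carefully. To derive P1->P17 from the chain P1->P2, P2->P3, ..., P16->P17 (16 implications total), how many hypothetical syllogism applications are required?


With 16 implications in a chain connecting 17 propositions:
P1->P2, P2->P3, ..., P16->P17
Steps needed = (number of implications) - 1 = 16 - 1 = 15

15


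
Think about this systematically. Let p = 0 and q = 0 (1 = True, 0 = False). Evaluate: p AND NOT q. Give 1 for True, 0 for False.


p = 0, q = 0
Operation: p AND NOT q
Evaluate: 0 AND NOT 0 = 0

0


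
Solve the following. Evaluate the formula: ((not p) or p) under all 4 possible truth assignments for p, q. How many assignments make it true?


Check all 4 assignments:
p=0, q=0: 1
p=0, q=1: 1
p=1, q=0: 1
p=1, q=1: 1
Count of True = 4

4


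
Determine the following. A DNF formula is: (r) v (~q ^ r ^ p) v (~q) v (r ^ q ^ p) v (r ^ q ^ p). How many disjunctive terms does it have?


A DNF formula is a disjunction of terms (conjunctions).
Terms are separated by v.
Counting the disjuncts: 5 terms.

5


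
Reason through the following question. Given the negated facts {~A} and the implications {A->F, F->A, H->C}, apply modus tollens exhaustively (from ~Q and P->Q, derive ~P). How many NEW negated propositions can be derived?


Initial negated facts: {~A}
Apply modus tollens to closure:
  ~A and F->A  =>  ~F
Final negated: {~A, ~F}
New negations: {~F}
Count = 1

1


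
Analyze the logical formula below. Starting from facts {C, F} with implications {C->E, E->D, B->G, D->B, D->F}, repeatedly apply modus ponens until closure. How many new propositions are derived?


Initial facts: {C, F}
Apply modus ponens to closure:
  C and C->E  =>  E
  E and E->D  =>  D
  D and D->B  =>  B
  B and B->G  =>  G
Final known: {B, C, D, E, F, G}
New propositions: {B, D, E, G}
Count = 4

4


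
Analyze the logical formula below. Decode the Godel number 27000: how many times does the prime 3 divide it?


Factorize 27000 by dividing by 3 repeatedly.
Division steps: 3 divides 27000 exactly 3 time(s).
Exponent of 3 = 3

3


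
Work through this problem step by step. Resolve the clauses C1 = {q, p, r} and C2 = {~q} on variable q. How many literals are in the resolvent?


Remove q from C1 and ~q from C2.
C1 remainder: {p, r}
C2 remainder: {}
Union (resolvent): {p, r}
Resolvent has 2 literal(s).

2


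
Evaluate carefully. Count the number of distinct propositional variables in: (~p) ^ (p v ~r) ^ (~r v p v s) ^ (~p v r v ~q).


Identify each variable that appears in the formula.
Variables found: p, q, r, s
Count = 4

4


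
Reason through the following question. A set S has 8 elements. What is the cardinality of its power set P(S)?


The power set of a set with n elements has 2^n elements.
|P(S)| = 2^8 = 256

256


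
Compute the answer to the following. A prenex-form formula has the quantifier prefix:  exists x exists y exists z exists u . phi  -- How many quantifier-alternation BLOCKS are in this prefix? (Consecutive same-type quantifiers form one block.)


Quantifier-type sequence: E E E E  (A=forall, E=exists)
Group into maximal same-type runs:
  Ex4
Number of blocks = 1

1


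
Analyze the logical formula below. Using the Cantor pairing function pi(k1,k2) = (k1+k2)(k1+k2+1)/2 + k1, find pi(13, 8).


k1 + k2 = 21
(k1+k2)(k1+k2+1)/2 = 21 * 22 / 2 = 231
pi = 231 + 13 = 244

244


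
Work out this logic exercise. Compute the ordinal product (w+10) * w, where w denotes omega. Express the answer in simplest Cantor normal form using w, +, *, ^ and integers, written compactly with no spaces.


Compute (w+10) * w.
Ordinal * is associative and left-distributive over +, but NOT commutative; for finite n>1, n*w = w but w*n stays w*n.
(w+10) * w = sup{(w+10)*k : k<w} = sup{w*k+10} = w^2 (the +10 tail is absorbed in the limit).
Result = w^2

w^2


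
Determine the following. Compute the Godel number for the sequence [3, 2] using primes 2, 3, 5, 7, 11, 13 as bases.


Encode each element as an exponent of the corresponding prime:
  2^3 = 8
  3^2 = 9
Product = 8 * 9 = 72

72


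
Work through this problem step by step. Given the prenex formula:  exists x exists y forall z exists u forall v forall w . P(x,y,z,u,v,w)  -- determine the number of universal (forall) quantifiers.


Quantifier prefix: exists x exists y forall z exists u forall v forall w
Mark each quantifier type:
  E E U E U U
Universal count = 3, Existential count = 3
Asked for universal (forall) quantifiers: 3

3


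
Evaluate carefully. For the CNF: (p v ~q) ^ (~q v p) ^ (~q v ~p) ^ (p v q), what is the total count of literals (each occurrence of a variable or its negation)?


Counting literals in each clause:
Clause 1: 2 literal(s)
Clause 2: 2 literal(s)
Clause 3: 2 literal(s)
Clause 4: 2 literal(s)
Total = 8

8


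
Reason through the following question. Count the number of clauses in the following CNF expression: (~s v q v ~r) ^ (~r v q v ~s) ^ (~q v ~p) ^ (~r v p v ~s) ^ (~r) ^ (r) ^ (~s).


A CNF formula is a conjunction of clauses.
Clauses are separated by ^.
Counting the conjuncts: 7 clauses.

7


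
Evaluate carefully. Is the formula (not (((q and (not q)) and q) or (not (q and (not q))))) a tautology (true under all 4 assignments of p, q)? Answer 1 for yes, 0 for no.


Check all 4 assignments:
p=0, q=0: 0
p=0, q=1: 0
p=1, q=0: 0
p=1, q=1: 0
Satisfying count = 0/4.
Tautology iff count = 4: no.

0


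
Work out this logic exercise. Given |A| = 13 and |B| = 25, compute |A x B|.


The Cartesian product A x B contains all ordered pairs (a, b).
|A x B| = |A| * |B| = 13 * 25 = 325

325


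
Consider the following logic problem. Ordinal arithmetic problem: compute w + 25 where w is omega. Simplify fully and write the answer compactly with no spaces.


Compute w + 25.
Ordinal + is associative but NOT commutative; for finite n>0, n + w = w but w + n stays w+n.
w + 25 is already in normal form (a successor ordinal beyond w).
Result = w+25

w+25


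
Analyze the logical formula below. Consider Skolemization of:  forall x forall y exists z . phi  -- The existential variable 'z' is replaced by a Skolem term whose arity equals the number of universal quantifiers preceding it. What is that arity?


Quantifier prefix: forall x forall y exists z
'z' is existentially quantified at position 3.
Universal variables preceding it: x, y
Skolem function arity = 2

2


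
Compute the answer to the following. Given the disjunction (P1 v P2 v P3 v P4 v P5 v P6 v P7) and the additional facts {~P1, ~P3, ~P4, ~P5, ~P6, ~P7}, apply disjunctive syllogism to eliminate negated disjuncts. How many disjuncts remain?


Original disjuncts (7): P1, P2, P3, P4, P5, P6, P7
Negated (eliminate): ~P1, ~P3, ~P4, ~P5, ~P6, ~P7
Remaining disjuncts: P2
Count = 7 - 6 = 1

1


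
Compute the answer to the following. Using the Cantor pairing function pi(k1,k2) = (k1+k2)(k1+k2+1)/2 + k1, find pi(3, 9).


k1 + k2 = 12
(k1+k2)(k1+k2+1)/2 = 12 * 13 / 2 = 78
pi = 78 + 3 = 81

81


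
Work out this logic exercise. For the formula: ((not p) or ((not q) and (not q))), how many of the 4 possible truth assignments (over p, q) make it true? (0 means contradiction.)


Check all 4 assignments:
p=0, q=0: 1
p=0, q=1: 1
p=1, q=0: 1
p=1, q=1: 0
Count of True = 3

3


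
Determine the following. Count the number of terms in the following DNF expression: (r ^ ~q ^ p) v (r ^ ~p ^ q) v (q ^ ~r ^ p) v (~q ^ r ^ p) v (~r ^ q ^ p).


A DNF formula is a disjunction of terms (conjunctions).
Terms are separated by v.
Counting the disjuncts: 5 terms.

5


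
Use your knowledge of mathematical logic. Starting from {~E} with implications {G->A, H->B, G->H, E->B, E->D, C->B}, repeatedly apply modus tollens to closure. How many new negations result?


Initial negated facts: {~E}
Apply modus tollens to closure:
  (no implication fires)
Final negated: {~E}
New negations: {(none)}
Count = 0

0


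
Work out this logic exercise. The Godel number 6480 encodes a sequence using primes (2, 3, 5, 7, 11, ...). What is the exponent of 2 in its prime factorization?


Factorize 6480 by dividing by 2 repeatedly.
Division steps: 2 divides 6480 exactly 4 time(s).
Exponent of 2 = 4

4


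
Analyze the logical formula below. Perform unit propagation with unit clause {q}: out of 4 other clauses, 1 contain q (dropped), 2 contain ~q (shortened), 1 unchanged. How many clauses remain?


Satisfied (removed): 1
Shortened (remain): 2
Unchanged (remain): 1
Remaining = 2 + 1 = 3

3


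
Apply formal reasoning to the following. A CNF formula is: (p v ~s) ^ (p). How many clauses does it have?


A CNF formula is a conjunction of clauses.
Clauses are separated by ^.
Counting the conjuncts: 2 clauses.

2


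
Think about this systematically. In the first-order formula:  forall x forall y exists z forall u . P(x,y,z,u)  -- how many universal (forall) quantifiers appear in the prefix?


Quantifier prefix: forall x forall y exists z forall u
Mark each quantifier type:
  U U E U
Universal count = 3, Existential count = 1
Asked for universal (forall) quantifiers: 3

3


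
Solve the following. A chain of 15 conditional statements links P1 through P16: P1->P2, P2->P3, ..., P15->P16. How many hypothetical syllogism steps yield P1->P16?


With 15 implications in a chain connecting 16 propositions:
P1->P2, P2->P3, ..., P15->P16
Steps needed = (number of implications) - 1 = 15 - 1 = 14

14


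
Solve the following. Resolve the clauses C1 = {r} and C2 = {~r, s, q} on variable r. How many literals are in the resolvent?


Remove r from C1 and ~r from C2.
C1 remainder: {}
C2 remainder: {s, q}
Union (resolvent): {q, s}
Resolvent has 2 literal(s).

2


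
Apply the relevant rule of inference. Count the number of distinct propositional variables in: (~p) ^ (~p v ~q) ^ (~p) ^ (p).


Identify each variable that appears in the formula.
Variables found: p, q
Count = 2

2


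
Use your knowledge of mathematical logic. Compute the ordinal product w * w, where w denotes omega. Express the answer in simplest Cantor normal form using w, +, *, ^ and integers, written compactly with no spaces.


Compute w * w.
Ordinal * is associative and left-distributive over +, but NOT commutative; for finite n>1, n*w = w but w*n stays w*n.
w * w = w^2 by definition.
Result = w^2

w^2


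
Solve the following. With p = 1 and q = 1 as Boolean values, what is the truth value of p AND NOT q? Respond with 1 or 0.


p = 1, q = 1
Operation: p AND NOT q
Evaluate: 1 AND NOT 1 = 0

0


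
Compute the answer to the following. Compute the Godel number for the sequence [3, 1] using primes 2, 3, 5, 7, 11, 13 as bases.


Encode each element as an exponent of the corresponding prime:
  2^3 = 8
  3^1 = 3
Product = 8 * 3 = 24

24


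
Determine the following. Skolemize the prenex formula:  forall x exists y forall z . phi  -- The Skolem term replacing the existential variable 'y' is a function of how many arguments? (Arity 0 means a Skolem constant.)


Quantifier prefix: forall x exists y forall z
'y' is existentially quantified at position 2.
Universal variables preceding it: x
Skolem function arity = 1

1


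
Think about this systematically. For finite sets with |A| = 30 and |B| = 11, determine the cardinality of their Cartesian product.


The Cartesian product A x B contains all ordered pairs (a, b).
|A x B| = |A| * |B| = 30 * 11 = 330

330


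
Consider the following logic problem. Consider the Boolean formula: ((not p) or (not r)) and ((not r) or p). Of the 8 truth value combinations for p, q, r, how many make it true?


Evaluate all 8 assignments for p, q, r:
p=0, q=0, r=0: 1
p=0, q=0, r=1: 0
p=0, q=1, r=0: 1
p=0, q=1, r=1: 0
p=1, q=0, r=0: 1
p=1, q=0, r=1: 0
p=1, q=1, r=0: 1
p=1, q=1, r=1: 0
Satisfying count = 4

4


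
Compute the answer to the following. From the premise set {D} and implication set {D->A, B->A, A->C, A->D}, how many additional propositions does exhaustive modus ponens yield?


Initial facts: {D}
Apply modus ponens to closure:
  D and D->A  =>  A
  A and A->C  =>  C
Final known: {A, C, D}
New propositions: {A, C}
Count = 2

2


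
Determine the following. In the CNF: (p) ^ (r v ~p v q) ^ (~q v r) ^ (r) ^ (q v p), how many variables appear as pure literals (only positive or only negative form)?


Check each variable for pure literal status:
p: mixed (not pure)
q: mixed (not pure)
r: pure positive
Pure literal count = 1

1


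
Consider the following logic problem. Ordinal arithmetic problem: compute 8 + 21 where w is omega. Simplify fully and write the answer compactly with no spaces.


Compute 8 + 21.
Ordinal + is associative but NOT commutative; for finite n>0, n + w = w but w + n stays w+n.
Both operands finite; ordinal + agrees with natural +: 8 + 21 = 29.
Result = 29

29


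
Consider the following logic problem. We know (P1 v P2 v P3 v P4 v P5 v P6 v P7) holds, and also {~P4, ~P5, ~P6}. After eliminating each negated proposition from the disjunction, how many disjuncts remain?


Original disjuncts (7): P1, P2, P3, P4, P5, P6, P7
Negated (eliminate): ~P4, ~P5, ~P6
Remaining disjuncts: P1, P2, P3, P7
Count = 7 - 3 = 4

4


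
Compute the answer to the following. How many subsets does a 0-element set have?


The power set of a set with n elements has 2^n elements.
|P(S)| = 2^0 = 1

1


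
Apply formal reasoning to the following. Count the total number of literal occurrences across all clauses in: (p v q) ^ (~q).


Counting literals in each clause:
Clause 1: 2 literal(s)
Clause 2: 1 literal(s)
Total = 3

3


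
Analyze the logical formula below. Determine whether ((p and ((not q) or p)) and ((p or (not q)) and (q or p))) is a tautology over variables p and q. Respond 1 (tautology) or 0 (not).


Check all 4 assignments:
p=0, q=0: 0
p=0, q=1: 0
p=1, q=0: 1
p=1, q=1: 1
Satisfying count = 2/4.
Tautology iff count = 4: no.

0


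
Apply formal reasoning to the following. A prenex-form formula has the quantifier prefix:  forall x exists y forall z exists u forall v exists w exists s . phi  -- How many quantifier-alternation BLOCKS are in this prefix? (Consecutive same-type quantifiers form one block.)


Quantifier-type sequence: A E A E A E E  (A=forall, E=exists)
Group into maximal same-type runs:
  Ax1 | Ex1 | Ax1 | Ex1 | Ax1 | Ex2
Number of blocks = 6

6


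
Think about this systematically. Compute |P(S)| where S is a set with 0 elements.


The power set of a set with n elements has 2^n elements.
|P(S)| = 2^0 = 1

1


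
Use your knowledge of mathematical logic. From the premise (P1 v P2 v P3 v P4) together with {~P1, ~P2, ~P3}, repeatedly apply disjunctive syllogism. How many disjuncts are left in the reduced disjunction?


Original disjuncts (4): P1, P2, P3, P4
Negated (eliminate): ~P1, ~P2, ~P3
Remaining disjuncts: P4
Count = 4 - 3 = 1

1


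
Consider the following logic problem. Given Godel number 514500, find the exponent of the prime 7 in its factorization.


Factorize 514500 by dividing by 7 repeatedly.
Division steps: 7 divides 514500 exactly 3 time(s).
Exponent of 7 = 3

3


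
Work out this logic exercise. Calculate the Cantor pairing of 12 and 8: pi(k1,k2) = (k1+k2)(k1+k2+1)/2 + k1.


k1 + k2 = 20
(k1+k2)(k1+k2+1)/2 = 20 * 21 / 2 = 210
pi = 210 + 12 = 222

222


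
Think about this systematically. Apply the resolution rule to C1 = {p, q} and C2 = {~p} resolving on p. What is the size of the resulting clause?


Remove p from C1 and ~p from C2.
C1 remainder: {q}
C2 remainder: {}
Union (resolvent): {q}
Resolvent has 1 literal(s).

1


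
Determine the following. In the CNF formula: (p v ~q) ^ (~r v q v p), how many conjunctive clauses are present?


A CNF formula is a conjunction of clauses.
Clauses are separated by ^.
Counting the conjuncts: 2 clauses.

2


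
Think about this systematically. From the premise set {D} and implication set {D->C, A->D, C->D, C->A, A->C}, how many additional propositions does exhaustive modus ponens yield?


Initial facts: {D}
Apply modus ponens to closure:
  D and D->C  =>  C
  C and C->A  =>  A
Final known: {A, C, D}
New propositions: {A, C}
Count = 2

2


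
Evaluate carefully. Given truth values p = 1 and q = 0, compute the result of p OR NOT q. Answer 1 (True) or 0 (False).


p = 1, q = 0
Operation: p OR NOT q
Evaluate: 1 OR NOT 0 = 1

1


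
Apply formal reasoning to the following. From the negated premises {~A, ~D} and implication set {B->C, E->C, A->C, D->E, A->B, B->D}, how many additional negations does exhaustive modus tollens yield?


Initial negated facts: {~A, ~D}
Apply modus tollens to closure:
  ~D and B->D  =>  ~B
Final negated: {~A, ~B, ~D}
New negations: {~B}
Count = 1

1


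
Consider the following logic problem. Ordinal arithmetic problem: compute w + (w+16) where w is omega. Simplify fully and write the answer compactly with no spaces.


Compute w + (w+16).
Ordinal + is associative but NOT commutative; for finite n>0, n + w = w but w + n stays w+n.
w + (w+16) = (w+w) + 16 = w*2+16.
Result = w*2+16

w*2+16


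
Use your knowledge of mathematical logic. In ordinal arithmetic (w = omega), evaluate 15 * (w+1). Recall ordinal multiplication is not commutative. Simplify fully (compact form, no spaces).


Compute 15 * (w+1).
Ordinal * is associative and left-distributive over +, but NOT commutative; for finite n>1, n*w = w but w*n stays w*n.
By left-distributivity: 15 * (w+1) = 15*w + 15*1 = w + 15 = w+15.
Result = w+15

w+15


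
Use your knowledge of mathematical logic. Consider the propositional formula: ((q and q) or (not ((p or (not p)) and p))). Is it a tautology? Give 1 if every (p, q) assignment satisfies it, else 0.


Check all 4 assignments:
p=0, q=0: 1
p=0, q=1: 1
p=1, q=0: 0
p=1, q=1: 1
Satisfying count = 3/4.
Tautology iff count = 4: no.

0


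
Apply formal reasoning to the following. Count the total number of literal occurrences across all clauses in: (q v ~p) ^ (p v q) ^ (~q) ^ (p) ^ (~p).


Counting literals in each clause:
Clause 1: 2 literal(s)
Clause 2: 2 literal(s)
Clause 3: 1 literal(s)
Clause 4: 1 literal(s)
Clause 5: 1 literal(s)
Total = 7

7


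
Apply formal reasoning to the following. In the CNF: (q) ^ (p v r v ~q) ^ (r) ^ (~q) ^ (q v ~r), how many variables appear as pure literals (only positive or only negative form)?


Check each variable for pure literal status:
p: pure positive
q: mixed (not pure)
r: mixed (not pure)
Pure literal count = 1

1


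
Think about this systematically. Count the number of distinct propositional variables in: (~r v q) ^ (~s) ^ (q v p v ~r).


Identify each variable that appears in the formula.
Variables found: p, q, r, s
Count = 4

4


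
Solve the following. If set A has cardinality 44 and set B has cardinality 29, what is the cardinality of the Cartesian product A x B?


The Cartesian product A x B contains all ordered pairs (a, b).
|A x B| = |A| * |B| = 44 * 29 = 1276

1276


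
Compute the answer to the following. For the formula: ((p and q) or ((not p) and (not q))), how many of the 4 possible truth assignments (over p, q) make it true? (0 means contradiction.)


Check all 4 assignments:
p=0, q=0: 1
p=0, q=1: 0
p=1, q=0: 0
p=1, q=1: 1
Count of True = 2

2


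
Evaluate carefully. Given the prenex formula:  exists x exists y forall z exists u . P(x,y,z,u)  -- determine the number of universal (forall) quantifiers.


Quantifier prefix: exists x exists y forall z exists u
Mark each quantifier type:
  E E U E
Universal count = 1, Existential count = 3
Asked for universal (forall) quantifiers: 1

1


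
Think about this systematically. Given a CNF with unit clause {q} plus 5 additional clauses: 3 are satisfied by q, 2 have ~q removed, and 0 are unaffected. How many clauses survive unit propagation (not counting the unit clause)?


Satisfied (removed): 3
Shortened (remain): 2
Unchanged (remain): 0
Remaining = 2 + 0 = 2

2


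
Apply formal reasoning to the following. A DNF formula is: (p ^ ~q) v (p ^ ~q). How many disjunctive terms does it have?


A DNF formula is a disjunction of terms (conjunctions).
Terms are separated by v.
Counting the disjuncts: 2 terms.

2


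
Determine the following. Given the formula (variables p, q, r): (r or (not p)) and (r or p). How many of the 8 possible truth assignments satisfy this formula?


Evaluate all 8 assignments for p, q, r:
p=0, q=0, r=0: 0
p=0, q=0, r=1: 1
p=0, q=1, r=0: 0
p=0, q=1, r=1: 1
p=1, q=0, r=0: 0
p=1, q=0, r=1: 1
p=1, q=1, r=0: 0
p=1, q=1, r=1: 1
Satisfying count = 4

4


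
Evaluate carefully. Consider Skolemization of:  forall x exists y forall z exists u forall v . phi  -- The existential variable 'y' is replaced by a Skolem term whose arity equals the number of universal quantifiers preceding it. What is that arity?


Quantifier prefix: forall x exists y forall z exists u forall v
'y' is existentially quantified at position 2.
Universal variables preceding it: x
Skolem function arity = 1

1


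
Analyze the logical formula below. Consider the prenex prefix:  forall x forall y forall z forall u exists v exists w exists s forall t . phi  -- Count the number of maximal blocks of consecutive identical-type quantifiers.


Quantifier-type sequence: A A A A E E E A  (A=forall, E=exists)
Group into maximal same-type runs:
  Ax4 | Ex3 | Ax1
Number of blocks = 3

3


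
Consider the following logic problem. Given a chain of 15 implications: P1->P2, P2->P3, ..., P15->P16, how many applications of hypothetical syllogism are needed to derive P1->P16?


With 15 implications in a chain connecting 16 propositions:
P1->P2, P2->P3, ..., P15->P16
Steps needed = (number of implications) - 1 = 15 - 1 = 14

14


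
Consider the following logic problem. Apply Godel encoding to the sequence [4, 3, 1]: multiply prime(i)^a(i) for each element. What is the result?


Encode each element as an exponent of the corresponding prime:
  2^4 = 16
  3^3 = 27
  5^1 = 5
Product = 16 * 27 * 5 = 2160

2160


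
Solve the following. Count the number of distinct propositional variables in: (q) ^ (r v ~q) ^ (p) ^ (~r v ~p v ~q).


Identify each variable that appears in the formula.
Variables found: p, q, r
Count = 3

3


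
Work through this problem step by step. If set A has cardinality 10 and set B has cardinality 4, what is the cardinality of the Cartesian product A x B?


The Cartesian product A x B contains all ordered pairs (a, b).
|A x B| = |A| * |B| = 10 * 4 = 40

40


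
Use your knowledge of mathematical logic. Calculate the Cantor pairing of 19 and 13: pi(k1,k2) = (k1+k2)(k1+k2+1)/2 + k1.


k1 + k2 = 32
(k1+k2)(k1+k2+1)/2 = 32 * 33 / 2 = 528
pi = 528 + 19 = 547

547


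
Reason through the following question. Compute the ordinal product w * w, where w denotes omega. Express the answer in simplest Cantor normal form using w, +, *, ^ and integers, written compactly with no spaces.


Compute w * w.
Ordinal * is associative and left-distributive over +, but NOT commutative; for finite n>1, n*w = w but w*n stays w*n.
w * w = w^2 by definition.
Result = w^2

w^2


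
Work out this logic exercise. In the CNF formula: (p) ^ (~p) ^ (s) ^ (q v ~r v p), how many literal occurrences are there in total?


Counting literals in each clause:
Clause 1: 1 literal(s)
Clause 2: 1 literal(s)
Clause 3: 1 literal(s)
Clause 4: 3 literal(s)
Total = 6

6


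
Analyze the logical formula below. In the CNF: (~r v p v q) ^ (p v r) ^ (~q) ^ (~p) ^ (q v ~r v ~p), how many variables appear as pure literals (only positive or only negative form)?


Check each variable for pure literal status:
p: mixed (not pure)
q: mixed (not pure)
r: mixed (not pure)
Pure literal count = 0

0


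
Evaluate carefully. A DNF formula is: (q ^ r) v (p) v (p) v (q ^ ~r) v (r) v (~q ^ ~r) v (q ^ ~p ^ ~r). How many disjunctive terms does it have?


A DNF formula is a disjunction of terms (conjunctions).
Terms are separated by v.
Counting the disjuncts: 7 terms.

7


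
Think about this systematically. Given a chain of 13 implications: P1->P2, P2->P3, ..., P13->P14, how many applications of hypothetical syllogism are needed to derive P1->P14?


With 13 implications in a chain connecting 14 propositions:
P1->P2, P2->P3, ..., P13->P14
Steps needed = (number of implications) - 1 = 13 - 1 = 12

12


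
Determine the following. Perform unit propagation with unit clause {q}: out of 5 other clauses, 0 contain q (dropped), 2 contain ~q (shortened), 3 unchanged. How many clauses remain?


Satisfied (removed): 0
Shortened (remain): 2
Unchanged (remain): 3
Remaining = 2 + 3 = 5

5


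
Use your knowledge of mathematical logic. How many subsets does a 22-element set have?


The power set of a set with n elements has 2^n elements.
|P(S)| = 2^22 = 4194304

4194304


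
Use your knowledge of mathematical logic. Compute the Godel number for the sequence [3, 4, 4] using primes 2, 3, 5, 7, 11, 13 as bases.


Encode each element as an exponent of the corresponding prime:
  2^3 = 8
  3^4 = 81
  5^4 = 625
Product = 8 * 81 * 625 = 405000

405000


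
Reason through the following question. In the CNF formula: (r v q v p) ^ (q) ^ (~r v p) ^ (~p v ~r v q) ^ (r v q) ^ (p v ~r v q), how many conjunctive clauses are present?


A CNF formula is a conjunction of clauses.
Clauses are separated by ^.
Counting the conjuncts: 6 clauses.

6


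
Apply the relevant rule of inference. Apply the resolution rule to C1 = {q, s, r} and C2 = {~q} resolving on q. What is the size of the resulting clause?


Remove q from C1 and ~q from C2.
C1 remainder: {s, r}
C2 remainder: {}
Union (resolvent): {r, s}
Resolvent has 2 literal(s).

2


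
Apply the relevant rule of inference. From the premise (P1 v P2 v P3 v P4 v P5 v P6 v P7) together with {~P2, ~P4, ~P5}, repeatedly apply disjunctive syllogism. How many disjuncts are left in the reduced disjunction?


Original disjuncts (7): P1, P2, P3, P4, P5, P6, P7
Negated (eliminate): ~P2, ~P4, ~P5
Remaining disjuncts: P1, P3, P6, P7
Count = 7 - 3 = 4

4


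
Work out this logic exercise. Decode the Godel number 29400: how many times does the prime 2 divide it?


Factorize 29400 by dividing by 2 repeatedly.
Division steps: 2 divides 29400 exactly 3 time(s).
Exponent of 2 = 3

3


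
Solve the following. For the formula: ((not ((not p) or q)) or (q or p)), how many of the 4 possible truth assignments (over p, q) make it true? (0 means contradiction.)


Check all 4 assignments:
p=0, q=0: 0
p=0, q=1: 1
p=1, q=0: 1
p=1, q=1: 1
Count of True = 3

3


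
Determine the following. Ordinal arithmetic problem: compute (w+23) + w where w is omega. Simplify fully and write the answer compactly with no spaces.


Compute (w+23) + w.
Ordinal + is associative but NOT commutative; for finite n>0, n + w = w but w + n stays w+n.
(w+23) + w = w + (23+w) = w + w = w*2 (the finite tail 23 is absorbed by the right w).
Result = w*2

w*2


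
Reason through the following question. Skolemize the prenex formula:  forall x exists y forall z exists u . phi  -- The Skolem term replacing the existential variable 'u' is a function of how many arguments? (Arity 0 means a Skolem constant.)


Quantifier prefix: forall x exists y forall z exists u
'u' is existentially quantified at position 4.
Universal variables preceding it: x, z
Skolem function arity = 2

2


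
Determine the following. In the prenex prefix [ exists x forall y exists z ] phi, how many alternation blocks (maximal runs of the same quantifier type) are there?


Quantifier-type sequence: E A E  (A=forall, E=exists)
Group into maximal same-type runs:
  Ex1 | Ax1 | Ex1
Number of blocks = 3

3


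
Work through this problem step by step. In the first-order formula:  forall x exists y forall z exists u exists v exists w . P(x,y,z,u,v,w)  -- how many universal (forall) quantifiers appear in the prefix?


Quantifier prefix: forall x exists y forall z exists u exists v exists w
Mark each quantifier type:
  U E U E E E
Universal count = 2, Existential count = 4
Asked for universal (forall) quantifiers: 2

2


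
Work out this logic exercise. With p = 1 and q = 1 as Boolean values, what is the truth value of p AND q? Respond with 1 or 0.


p = 1, q = 1
Operation: p AND q
Evaluate: 1 AND 1 = 1

1


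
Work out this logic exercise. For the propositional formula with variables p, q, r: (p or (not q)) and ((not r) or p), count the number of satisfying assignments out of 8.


Evaluate all 8 assignments for p, q, r:
p=0, q=0, r=0: 1
p=0, q=0, r=1: 0
p=0, q=1, r=0: 0
p=0, q=1, r=1: 0
p=1, q=0, r=0: 1
p=1, q=0, r=1: 1
p=1, q=1, r=0: 1
p=1, q=1, r=1: 1
Satisfying count = 5

5


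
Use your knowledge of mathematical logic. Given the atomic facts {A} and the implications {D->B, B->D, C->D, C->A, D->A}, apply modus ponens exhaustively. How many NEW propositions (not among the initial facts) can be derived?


Initial facts: {A}
Apply modus ponens to closure:
  (no implication fires)
Final known: {A}
New propositions: {(none)}
Count = 0

0


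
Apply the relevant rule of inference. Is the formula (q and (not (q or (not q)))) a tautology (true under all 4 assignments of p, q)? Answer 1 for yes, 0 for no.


Check all 4 assignments:
p=0, q=0: 0
p=0, q=1: 0
p=1, q=0: 0
p=1, q=1: 0
Satisfying count = 0/4.
Tautology iff count = 4: no.

0


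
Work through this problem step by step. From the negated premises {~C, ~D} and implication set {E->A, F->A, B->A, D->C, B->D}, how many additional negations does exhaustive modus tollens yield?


Initial negated facts: {~C, ~D}
Apply modus tollens to closure:
  ~D and B->D  =>  ~B
Final negated: {~B, ~C, ~D}
New negations: {~B}
Count = 1

1


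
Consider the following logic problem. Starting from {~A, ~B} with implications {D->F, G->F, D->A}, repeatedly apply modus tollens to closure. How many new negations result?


Initial negated facts: {~A, ~B}
Apply modus tollens to closure:
  ~A and D->A  =>  ~D
Final negated: {~A, ~B, ~D}
New negations: {~D}
Count = 1

1


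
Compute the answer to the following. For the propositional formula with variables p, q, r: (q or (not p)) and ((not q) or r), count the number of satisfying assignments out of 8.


Evaluate all 8 assignments for p, q, r:
p=0, q=0, r=0: 1
p=0, q=0, r=1: 1
p=0, q=1, r=0: 0
p=0, q=1, r=1: 1
p=1, q=0, r=0: 0
p=1, q=0, r=1: 0
p=1, q=1, r=0: 0
p=1, q=1, r=1: 1
Satisfying count = 4

4


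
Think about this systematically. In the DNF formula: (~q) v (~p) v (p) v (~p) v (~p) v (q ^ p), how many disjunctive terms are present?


A DNF formula is a disjunction of terms (conjunctions).
Terms are separated by v.
Counting the disjuncts: 6 terms.

6


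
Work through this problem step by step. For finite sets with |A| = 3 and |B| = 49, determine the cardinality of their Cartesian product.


The Cartesian product A x B contains all ordered pairs (a, b).
|A x B| = |A| * |B| = 3 * 49 = 147

147


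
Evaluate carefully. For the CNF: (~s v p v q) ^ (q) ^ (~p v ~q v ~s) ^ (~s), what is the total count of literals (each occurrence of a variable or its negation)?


Counting literals in each clause:
Clause 1: 3 literal(s)
Clause 2: 1 literal(s)
Clause 3: 3 literal(s)
Clause 4: 1 literal(s)
Total = 8

8


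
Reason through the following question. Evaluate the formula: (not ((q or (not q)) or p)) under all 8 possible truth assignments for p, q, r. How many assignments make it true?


Check all 8 assignments:
p=0, q=0, r=0: 0
p=0, q=0, r=1: 0
p=0, q=1, r=0: 0
p=0, q=1, r=1: 0
p=1, q=0, r=0: 0
p=1, q=0, r=1: 0
p=1, q=1, r=0: 0
p=1, q=1, r=1: 0
Count of True = 0

0


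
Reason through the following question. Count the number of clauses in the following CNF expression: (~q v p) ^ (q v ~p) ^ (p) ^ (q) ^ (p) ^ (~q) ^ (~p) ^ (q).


A CNF formula is a conjunction of clauses.
Clauses are separated by ^.
Counting the conjuncts: 8 clauses.

8


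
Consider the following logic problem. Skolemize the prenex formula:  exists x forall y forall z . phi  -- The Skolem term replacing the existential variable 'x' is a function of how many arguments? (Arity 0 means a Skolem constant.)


Quantifier prefix: exists x forall y forall z
'x' is existentially quantified at position 1.
No universal quantifiers precede it.
Skolem function arity = 0 (a Skolem constant)

0


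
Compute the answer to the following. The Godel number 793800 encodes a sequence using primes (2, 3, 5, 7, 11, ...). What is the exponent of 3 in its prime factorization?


Factorize 793800 by dividing by 3 repeatedly.
Division steps: 3 divides 793800 exactly 4 time(s).
Exponent of 3 = 4

4


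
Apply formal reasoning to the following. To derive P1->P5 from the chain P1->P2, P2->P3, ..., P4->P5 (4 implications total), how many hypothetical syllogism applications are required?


With 4 implications in a chain connecting 5 propositions:
P1->P2, P2->P3, ..., P4->P5
Steps needed = (number of implications) - 1 = 4 - 1 = 3

3


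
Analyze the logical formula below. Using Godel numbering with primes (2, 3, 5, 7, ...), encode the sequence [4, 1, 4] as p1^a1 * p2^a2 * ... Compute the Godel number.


Encode each element as an exponent of the corresponding prime:
  2^4 = 16
  3^1 = 3
  5^4 = 625
Product = 16 * 3 * 625 = 30000

30000


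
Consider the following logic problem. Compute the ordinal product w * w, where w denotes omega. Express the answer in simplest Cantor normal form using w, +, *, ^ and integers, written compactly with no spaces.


Compute w * w.
Ordinal * is associative and left-distributive over +, but NOT commutative; for finite n>1, n*w = w but w*n stays w*n.
w * w = w^2 by definition.
Result = w^2

w^2


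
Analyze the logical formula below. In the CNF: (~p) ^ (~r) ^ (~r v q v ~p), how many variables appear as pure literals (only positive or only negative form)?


Check each variable for pure literal status:
p: pure negative
q: pure positive
r: pure negative
Pure literal count = 3

3


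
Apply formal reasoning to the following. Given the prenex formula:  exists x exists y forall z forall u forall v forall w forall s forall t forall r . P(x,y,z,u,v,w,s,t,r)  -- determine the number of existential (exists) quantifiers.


Quantifier prefix: exists x exists y forall z forall u forall v forall w forall s forall t forall r
Mark each quantifier type:
  E E U U U U U U U
Universal count = 7, Existential count = 2
Asked for existential (exists) quantifiers: 2

2


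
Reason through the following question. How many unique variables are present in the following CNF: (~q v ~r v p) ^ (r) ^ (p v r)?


Identify each variable that appears in the formula.
Variables found: p, q, r
Count = 3

3


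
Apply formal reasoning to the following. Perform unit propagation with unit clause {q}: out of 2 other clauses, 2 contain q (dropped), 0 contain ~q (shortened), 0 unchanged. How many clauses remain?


Satisfied (removed): 2
Shortened (remain): 0
Unchanged (remain): 0
Remaining = 0 + 0 = 0

0


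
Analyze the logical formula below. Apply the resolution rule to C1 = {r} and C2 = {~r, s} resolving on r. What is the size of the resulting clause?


Remove r from C1 and ~r from C2.
C1 remainder: {}
C2 remainder: {s}
Union (resolvent): {s}
Resolvent has 1 literal(s).

1


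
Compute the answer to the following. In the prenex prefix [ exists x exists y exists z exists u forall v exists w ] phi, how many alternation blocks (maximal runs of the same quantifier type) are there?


Quantifier-type sequence: E E E E A E  (A=forall, E=exists)
Group into maximal same-type runs:
  Ex4 | Ax1 | Ex1
Number of blocks = 3

3
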